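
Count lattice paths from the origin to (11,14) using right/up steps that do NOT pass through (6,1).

Total paths to (11,14): C(25,14) = 4457400.
Paths through (6,1): C(7,1) x C(18,13) = 59976.
Avoiding (6,1): 4457400 - 59976.

Final answer: 4397424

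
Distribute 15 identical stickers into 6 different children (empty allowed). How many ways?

Stars and bars: C(n+k-1, k-1) = C(20,5).

Final answer: C(20,5) = 15504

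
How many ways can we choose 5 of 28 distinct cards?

C(28,5) = 28!/(5! x 23!).

Final answer: \binom{28}{5} = 98280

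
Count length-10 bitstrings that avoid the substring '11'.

Let a(n) count valid strings. If the last bit is 0 the prefix is any valid string of length n-1; if it is 1 the string must end in 01 with a valid prefix of length n-2. So a(n) = a(n-1) + a(n-2), a(1)=2, a(2)=3.
Computing successive values: a(1)=2, a(2)=3, a(3)=5, a(4)=8, a(5)=13, a(6)=21, a(7)=34, a(8)=55, a(9)=89, a(10)=144.

Final answer: 144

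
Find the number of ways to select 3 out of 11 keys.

C(11,3) = 11!/(3! x (11-3)!).

Final answer: C(11,3) = 165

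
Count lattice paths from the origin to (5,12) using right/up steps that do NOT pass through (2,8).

Total paths to (5,12): C(17,12) = 6188.
Paths through (2,8): C(10,8) x C(7,4) = 1575.
Avoiding (2,8): 6188 - 1575.

Final answer: 4613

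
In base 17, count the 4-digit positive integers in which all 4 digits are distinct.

First digit: 16 (nonzero). Second: 16 (not first). Third: 15, etc.
Total: 16 x 16 x 15 x 14.

Final answer: 53760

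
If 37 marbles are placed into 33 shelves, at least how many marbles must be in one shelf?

By the pigeonhole principle: ceiling(37/33).

Final answer: 2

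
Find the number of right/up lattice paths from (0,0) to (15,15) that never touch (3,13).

Total paths to (15,15): C(30,15) = 155117520.
Paths through (3,13): C(16,13) x C(14,2) = 50960.
Avoiding (3,13): 155117520 - 50960.

Final answer: 155066560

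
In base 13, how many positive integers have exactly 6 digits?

These are the integers in [13^5, 13^6), so the count is 13^6 - 13^5 = 12 x 13^5.

Final answer: 4455516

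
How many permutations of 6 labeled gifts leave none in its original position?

Use the recurrence D(n) = (n-1)(D(n-1) + D(n-2)) with D(0)=1, D(1)=0.
D(2) = 1 x (0 + 1) = 1
D(3) = 2 x (1 + 0) = 2
D(4) = 3 x (2 + 1) = 9
D(5) = 4 x (9 + 2) = 44
D(6) = 5 x (D(5) + D(4)) = 5 x (44 + 9)

Final answer: D(6) = 265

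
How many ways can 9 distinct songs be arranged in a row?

The number of ways to arrange 9 distinct objects is 9!.

Final answer: 9! = 362880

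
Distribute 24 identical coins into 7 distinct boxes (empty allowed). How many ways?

Stars and bars: C(n+k-1, k-1) = C(30,6).

Final answer: C(30,6) = 593775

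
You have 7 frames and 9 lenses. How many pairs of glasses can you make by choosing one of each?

By the multiplication principle: 7 x 9.

Final answer: 63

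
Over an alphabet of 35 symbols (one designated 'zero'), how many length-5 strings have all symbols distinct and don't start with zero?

First digit: 34 (nonzero). Second: 34 (not first). Third: 33, etc.
Total: 34 x 34 x 33 x 32 x 31.

Final answer: 37842816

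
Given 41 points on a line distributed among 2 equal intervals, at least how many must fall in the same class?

By pigeonhole with 41 objects and 2 categories: ceiling(41/2).

Final answer: 21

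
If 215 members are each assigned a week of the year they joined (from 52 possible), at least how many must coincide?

There are 52 possible values for week of the year they joined. With 215 members and 52 categories, by pigeonhole: ceiling(215/52).

Final answer: 5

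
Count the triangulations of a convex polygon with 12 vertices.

The structures are counted by the Catalan number C_n. Here n = 12 - 2 = 10.
C_n = C(2n,n)/(n+1), so C_{10} = C(20,10)/11 = 184756/11.

Final answer: C_{10} = 16796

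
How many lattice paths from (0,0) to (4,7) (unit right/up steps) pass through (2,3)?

Paths (0,0)->(2,3): C(5,3) = 10.
Paths (2,3)->(4,7): C(6,4) = 15.
By multiplication principle: 10 x 15.

Final answer: 150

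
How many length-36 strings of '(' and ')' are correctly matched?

This is a standard Catalan-number count: the answer is C_n. Here n = 18 (pairs).
Using C_0 = 1 and C_(k+1) = C_k x 2(2k+1)/(k+2), build up term by term: C_1=1, C_2=2, C_3=5, C_4=14, C_5=42, C_6=132, C_7=429, C_8=1430, C_9=4862, C_10=16796, C_11=58786, C_12=208012, C_13=742900, C_14=2674440, C_15=9694845, C_16=35357670, C_17=129644790, C_18=477638700.

Final answer: C_{18} = 477638700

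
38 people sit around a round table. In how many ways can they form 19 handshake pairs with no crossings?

This is a standard Catalan-number count: the answer is C_n. Here n = 38/2 = 19.
C_n = C(2n,n) - C(2n,n+1), so C_{19} = C(38,19) - C(38,20) = 35345263800 - 33578000610.

Final answer: C_{19} = 1767263190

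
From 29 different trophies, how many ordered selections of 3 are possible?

P(29,3) = 29!/(29-3)! = 29!/26!.

Final answer: P(29,3) = 21924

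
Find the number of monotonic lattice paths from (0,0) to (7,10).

Each path has 7 right steps and 10 up steps in some order (17 steps total).
Choose which 10 of the 17 steps are up: C(17,10).

Final answer: C(17,10) = 19448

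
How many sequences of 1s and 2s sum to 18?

Let f(n) be the number of climbs. Removing the last move (1 or 2 steps) gives f(n) = f(n-1) + f(n-2); base cases f(1)=1, f(2)=2.
Building up term by term: f(1)=1, f(2)=2, f(3)=3, f(4)=5, f(5)=8, f(6)=13, f(7)=21, f(8)=34, f(9)=55, f(10)=89, f(11)=144, f(12)=233, f(13)=377, f(14)=610, f(15)=987, f(16)=1597, f(17)=2584, f(18)=4181.

Final answer: 4181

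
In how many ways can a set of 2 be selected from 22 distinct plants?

C(22,2) = 22!/(2! x (22-2)!).

Final answer: C(22,2) = 231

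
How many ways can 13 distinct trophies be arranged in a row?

The number of ways to arrange 13 distinct objects is 13!.

Final answer: 13! = 6227020800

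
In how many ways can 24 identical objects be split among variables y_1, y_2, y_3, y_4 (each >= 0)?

Stars and bars with 24 stars and 3 bars:
C(24+4-1, 4-1) = C(27,3).

Final answer: C(27,3) = 2925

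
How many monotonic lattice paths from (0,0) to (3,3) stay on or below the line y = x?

Total monotonic paths to (3,3): C(6,3) = 20.
By the reflection principle, paths that go above the diagonal number C(6,4) = 15.
Valid Dyck paths: 20 - 15.
(Equivalently, C_{3} = C(6,3)/4 = 20/4.)

Final answer: C_{3} = 5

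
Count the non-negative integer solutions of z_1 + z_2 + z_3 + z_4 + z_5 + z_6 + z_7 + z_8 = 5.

Stars and bars with 5 stars and 7 bars:
C(5+8-1, 8-1) = C(12,7).

Final answer: C(12,7) = 792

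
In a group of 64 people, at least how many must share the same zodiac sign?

There are 12 possible values for zodiac sign. With 64 people and 12 categories, by pigeonhole: ceiling(64/12).

Final answer: 6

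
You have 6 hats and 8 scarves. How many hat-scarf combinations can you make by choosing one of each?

By the multiplication principle: 6 x 8.

Final answer: 48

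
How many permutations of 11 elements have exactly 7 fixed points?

Choose which 7 elements are fixed: C(11,7) = 330.
Derange the remaining 4 using D(j) = (j-1)(D(j-1) + D(j-2)), D(0)=1, D(1)=0: D(2)=1, D(3)=2, D(4)=9.
Total: 330 x 9.

Final answer: C(11,7) D(4) = 2970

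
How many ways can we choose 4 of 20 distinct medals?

C(20,4) = 20!/(4! x 16!).

Final answer: \binom{20}{4} = 4845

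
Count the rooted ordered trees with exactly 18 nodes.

This is counted by the nth Catalan number C_n. Here n = 18 - 1 = 17.
C_n = (2n)!/(n!(n+1)!), so C_{17} = 34!/(17! x 18!) = C(34,17)/18 = 2333606220/18.

Final answer: C_{17} = 129644790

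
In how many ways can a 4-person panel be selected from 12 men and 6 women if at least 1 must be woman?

Sum over valid woman counts:
C(6,1)C(12,3) = 1320
C(6,2)C(12,2) = 990
C(6,3)C(12,1) = 240
C(6,4)C(12,0) = 15
Total: 1320 + 990 + 240 + 15.

Final answer: 2565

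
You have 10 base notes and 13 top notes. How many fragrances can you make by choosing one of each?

By the multiplication principle: 10 x 13.

Final answer: 130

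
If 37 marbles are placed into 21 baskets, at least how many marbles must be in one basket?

By the pigeonhole principle: ceiling(37/21).

Final answer: 2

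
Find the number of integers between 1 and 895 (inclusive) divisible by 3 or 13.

Multiples of 3: 298. Multiples of 13: 68. Of both (lcm=39): 22.
By inclusion-exclusion: 298 + 68 - 22.

Final answer: 344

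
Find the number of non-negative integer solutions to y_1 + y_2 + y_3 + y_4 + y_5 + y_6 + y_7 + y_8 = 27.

Stars and bars with 27 stars and 7 bars:
C(27+8-1, 8-1) = C(34,7).

Final answer: C(34,7) = 5379616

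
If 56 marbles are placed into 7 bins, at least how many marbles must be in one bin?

By the pigeonhole principle: ceiling(56/7).

Final answer: 8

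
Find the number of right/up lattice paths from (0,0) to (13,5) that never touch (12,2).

Total paths to (13,5): C(18,5) = 8568.
Paths through (12,2): C(14,2) x C(4,3) = 364.
Avoiding (12,2): 8568 - 364.

Final answer: 8204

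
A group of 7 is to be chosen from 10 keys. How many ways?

C(10,7) = 10!/(7! x (10-7)!).

Final answer: C(10,7) = 120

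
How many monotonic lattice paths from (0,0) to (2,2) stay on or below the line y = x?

Total monotonic paths to (2,2): C(4,2) = 6.
A path is bad iff it touches y = x + 1; reflecting its initial segment maps bad paths bijectively onto all paths to (1,3), of which there are C(4,3) = 4.
Valid Dyck paths: 6 - 4.
(This is the Catalan number C_{2}.)

Final answer: C_{2} = 2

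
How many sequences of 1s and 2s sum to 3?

Let f(n) count the ways. The last step is size 1 or 2, so f(n) = f(n-1) + f(n-2) with f(1)=1, f(2)=2.
Building up term by term: f(1)=1, f(2)=2, f(3)=3.

Final answer: 3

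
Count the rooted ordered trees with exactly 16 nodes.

The structures are counted by the Catalan number C_n. Here n = 16 - 1 = 15.
C_n = C(2n,n)/(n+1), so C_{15} = C(30,15)/16 = 155117520/16.

Final answer: C_{15} = 9694845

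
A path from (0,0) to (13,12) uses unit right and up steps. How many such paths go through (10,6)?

Paths (0,0)->(10,6): C(16,6) = 8008.
Paths (10,6)->(13,12): C(9,6) = 84.
By multiplication principle: 8008 x 84.

Final answer: 672672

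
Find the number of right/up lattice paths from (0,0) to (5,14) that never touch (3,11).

Total paths to (5,14): C(19,14) = 11628.
Paths through (3,11): C(14,11) x C(5,3) = 3640.
Avoiding (3,11): 11628 - 3640.

Final answer: 7988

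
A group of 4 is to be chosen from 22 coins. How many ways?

C(22,4) = 22!/(4! x (22-4)!).

Final answer: C(22,4) = 7315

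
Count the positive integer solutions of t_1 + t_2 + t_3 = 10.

Substitute t'_i = t_i - 1 (so t'_i >= 0). Then sum t'_i = 10 - 3 = 7.
Stars and bars: C(7+3-1, 3-1) = C(9,2).

Final answer: C(9,2) = 36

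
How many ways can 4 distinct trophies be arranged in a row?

The number of ways to arrange 4 distinct objects is 4!.

Final answer: 4! = 24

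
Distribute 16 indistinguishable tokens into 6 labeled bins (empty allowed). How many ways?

Stars and bars: C(n+k-1, k-1) = C(21,5).

Final answer: C(21,5) = 20349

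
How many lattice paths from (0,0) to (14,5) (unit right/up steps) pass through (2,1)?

Paths (0,0)->(2,1): C(3,1) = 3.
Paths (2,1)->(14,5): C(16,4) = 1820.
By multiplication principle: 3 x 1820.

Final answer: 5460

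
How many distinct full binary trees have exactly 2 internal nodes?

The structures are counted by the Catalan number C_n. Here n = 2.
Using C_0 = 1 and C_(k+1) = C_k x 2(2k+1)/(k+2), build up term by term: C_1=1, C_2=2.

Final answer: C_{2} = 2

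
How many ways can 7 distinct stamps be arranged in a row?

The number of ways to arrange 7 distinct objects is 7!.

Final answer: 7! = 5040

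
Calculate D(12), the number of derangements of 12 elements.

Use the recurrence D(n) = (n-1)(D(n-1) + D(n-2)) with D(0)=1, D(1)=0.
D(2) = 1 x (0 + 1) = 1
D(3) = 2 x (1 + 0) = 2
D(4) = 3 x (2 + 1) = 9
D(5) = 4 x (9 + 2) = 44
D(6) = 5 x (44 + 9) = 265
D(7) = 6 x (265 + 44) = 1854
D(8) = 7 x (1854 + 265) = 14833
D(9) = 8 x (14833 + 1854) = 133496
D(10) = 9 x (133496 + 14833) = 1334961
D(11) = 10 x (1334961 + 133496) = 14684570
D(12) = 11 x (D(11) + D(10)) = 11 x (14684570 + 1334961)

Final answer: D(12) = 176214841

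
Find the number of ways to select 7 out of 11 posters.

C(11,7) = 11!/(7! x (11-7)!).

Final answer: C(11,7) = 330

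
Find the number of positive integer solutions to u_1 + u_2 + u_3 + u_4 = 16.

Substitute u'_i = u_i - 1 (so u'_i >= 0). Then sum u'_i = 16 - 4 = 12.
Stars and bars: C(12+4-1, 4-1) = C(15,3).

Final answer: C(15,3) = 455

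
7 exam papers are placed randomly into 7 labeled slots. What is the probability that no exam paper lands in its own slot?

D(n) = (n-1)(D(n-1) + D(n-2)), D(0)=1, D(1)=0.
Building up: D(2)=1, D(3)=2, D(4)=9, D(5)=44, D(6)=265, D(7)=1854.
Total arrangements: 7! = 5040.
Probability = D(7)/7! = 103/280.

Final answer: D(7)/7! = 1854/5040 = 0.367857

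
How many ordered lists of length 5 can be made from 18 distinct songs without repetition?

P(18,5) = 18!/(18-5)! = 18!/13!.

Final answer: P(18,5) = 1028160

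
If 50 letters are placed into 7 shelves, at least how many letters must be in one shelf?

By the pigeonhole principle: ceiling(50/7).

Final answer: 8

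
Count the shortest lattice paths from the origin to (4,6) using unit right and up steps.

Each path has 4 right steps and 6 up steps in some order (10 steps total).
Choose which 6 of the 10 steps are up: C(10,6).

Final answer: C(10,6) = 210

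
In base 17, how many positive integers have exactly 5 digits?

Leading digit: 16 options (nonzero). Other 4 digit(s): 17 options each.
Total: 16 x 17^4.

Final answer: 1336336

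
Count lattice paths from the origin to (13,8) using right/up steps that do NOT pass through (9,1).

Total paths to (13,8): C(21,8) = 203490.
Paths through (9,1): C(10,1) x C(11,7) = 3300.
Avoiding (9,1): 203490 - 3300.

Final answer: 200190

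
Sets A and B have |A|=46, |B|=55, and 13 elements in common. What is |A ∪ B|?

|A union B| = |A| + |B| - |A intersect B| = 46 + 55 - 13.

Final answer: 88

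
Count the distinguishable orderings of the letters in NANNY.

Letters (A:1, N:3, Y:1). Total letters: 5.
Permutations = 5!/(3!).

Final answer: 20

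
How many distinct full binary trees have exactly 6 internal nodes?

The structures are counted by the Catalan number C_n. Here n = 6.
Using C_0 = 1 and C_(k+1) = C_k x 2(2k+1)/(k+2), build up term by term: C_1=1, C_2=2, C_3=5, C_4=14, C_5=42, C_6=132.

Final answer: C_{6} = 132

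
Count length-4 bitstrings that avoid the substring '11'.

A valid string ends in 0 (append to any length-(n-1) valid string) or in 01 (append to any length-(n-2) valid string), so a(n) = a(n-1) + a(n-2) with a(1)=2, a(2)=3.
Building up term by term: a(1)=2, a(2)=3, a(3)=5, a(4)=8.

Final answer: 8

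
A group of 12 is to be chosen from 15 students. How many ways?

C(15,12) = 15!/(12! x 3!).

Final answer: \binom{15}{12} = 455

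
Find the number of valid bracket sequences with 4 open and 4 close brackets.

This is a standard Catalan-number count: the answer is C_n. Here n = 4 (pairs).
C_n = C(2n,n) - C(2n,n+1), so C_{4} = C(8,4) - C(8,5) = 70 - 56.

Final answer: C_{4} = 14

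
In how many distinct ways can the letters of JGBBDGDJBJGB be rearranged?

Letters (B:4, D:2, G:3, J:3). Total letters: 12.
Permutations = 12!/(4! x 3! x 3! x 2!).

Final answer: 277200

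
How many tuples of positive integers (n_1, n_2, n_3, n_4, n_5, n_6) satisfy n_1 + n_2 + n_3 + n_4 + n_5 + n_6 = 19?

Substitute n'_i = n_i - 1 (so n'_i >= 0). Then sum n'_i = 19 - 6 = 13.
Stars and bars: C(13+6-1, 6-1) = C(18,5).

Final answer: C(18,5) = 8568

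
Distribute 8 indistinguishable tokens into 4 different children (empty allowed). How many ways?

Stars and bars: C(n+k-1, k-1) = C(11,3).

Final answer: C(11,3) = 165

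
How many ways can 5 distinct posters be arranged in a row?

The number of ways to arrange 5 distinct objects is 5!.

Final answer: 5! = 120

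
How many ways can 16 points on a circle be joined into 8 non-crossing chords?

The structures are counted by the Catalan number C_n. Here n = 16/2 = 8.
C_n = C(2n,n) - C(2n,n+1), so C_{8} = C(16,8) - C(16,9) = 12870 - 11440.

Final answer: C_{8} = 1430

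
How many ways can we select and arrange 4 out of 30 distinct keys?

P(30,4) = 30!/(30-4)! = 30!/26!.

Final answer: P(30,4) = 657720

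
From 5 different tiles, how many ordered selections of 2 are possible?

P(5,2) = 5!/(5-2)! = 5!/3!.

Final answer: P(5,2) = 20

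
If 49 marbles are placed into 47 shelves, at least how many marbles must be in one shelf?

By the pigeonhole principle: ceiling(49/47).

Final answer: 2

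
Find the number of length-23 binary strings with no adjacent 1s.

A valid string ends in 0 (append to any length-(n-1) valid string) or in 01 (append to any length-(n-2) valid string), so a(n) = a(n-1) + a(n-2) with a(1)=2, a(2)=3.
Building up term by term: a(1)=2, a(2)=3, a(3)=5, a(4)=8, a(5)=13, a(6)=21, a(7)=34, a(8)=55, a(9)=89, a(10)=144, a(11)=233, a(12)=377, a(13)=610, a(14)=987, a(15)=1597, a(16)=2584, a(17)=4181, a(18)=6765, a(19)=10946, a(20)=17711, a(21)=28657, a(22)=46368, a(23)=75025.

Final answer: 75025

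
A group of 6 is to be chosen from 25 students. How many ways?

C(25,6) = 25!/(6! x (25-6)!).

Final answer: C(25,6) = 177100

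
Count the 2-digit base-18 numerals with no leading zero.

In base 18, the leading digit has 17 choices (1..17); each of the remaining 1 digits has 18 choices.
Total: 17 x 18^1.

Final answer: 306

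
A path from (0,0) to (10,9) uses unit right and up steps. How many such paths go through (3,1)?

Paths (0,0)->(3,1): C(4,1) = 4.
Paths (3,1)->(10,9): C(15,8) = 6435.
By multiplication principle: 4 x 6435.

Final answer: 25740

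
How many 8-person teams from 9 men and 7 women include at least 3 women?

Sum over valid woman counts:
C(7,3)C(9,5) = 4410
C(7,4)C(9,4) = 4410
C(7,5)C(9,3) = 1764
C(7,6)C(9,2) = 252
C(7,7)C(9,1) = 9
Total: 4410 + 4410 + 1764 + 252 + 9.

Final answer: 10845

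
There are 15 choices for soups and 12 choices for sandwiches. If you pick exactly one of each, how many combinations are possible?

By the multiplication principle: 15 x 12.

Final answer: 180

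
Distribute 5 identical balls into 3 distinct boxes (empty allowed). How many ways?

Stars and bars: C(n+k-1, k-1) = C(7,2).

Final answer: C(7,2) = 21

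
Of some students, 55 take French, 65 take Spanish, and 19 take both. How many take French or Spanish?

|A union B| = |A| + |B| - |A intersect B| = 55 + 65 - 19.

Final answer: 101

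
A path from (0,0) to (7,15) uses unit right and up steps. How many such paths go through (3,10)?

Paths (0,0)->(3,10): C(13,10) = 286.
Paths (3,10)->(7,15): C(9,5) = 126.
By multiplication principle: 286 x 126.

Final answer: 36036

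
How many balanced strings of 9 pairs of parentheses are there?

This is a standard Catalan-number count: the answer is C_n. Here n = 9 (pairs).
C_n = C(2n,n)/(n+1), so C_{9} = C(18,9)/10 = 48620/10.

Final answer: C_{9} = 4862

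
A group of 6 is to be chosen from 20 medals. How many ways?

C(20,6) = 20!/(6! x (20-6)!).

Final answer: C(20,6) = 38760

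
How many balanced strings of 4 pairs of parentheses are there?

This is counted by the nth Catalan number C_n. Here n = 4 (pairs).
Using C_0 = 1 and C_(k+1) = C_k x 2(2k+1)/(k+2), build up term by term: C_1=1, C_2=2, C_3=5, C_4=14.

Final answer: C_{4} = 14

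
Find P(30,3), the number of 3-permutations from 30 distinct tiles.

P(30,3) = 30!/(30-3)! = 30!/27!.

Final answer: P(30,3) = 24360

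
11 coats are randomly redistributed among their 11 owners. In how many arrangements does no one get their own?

Derangements satisfy D(n) = (n-1)(D(n-1) + D(n-2)), starting from D(0)=1, D(1)=0.
D(2) = 1 x (0 + 1) = 1
D(3) = 2 x (1 + 0) = 2
D(4) = 3 x (2 + 1) = 9
D(5) = 4 x (9 + 2) = 44
D(6) = 5 x (44 + 9) = 265
D(7) = 6 x (265 + 44) = 1854
D(8) = 7 x (1854 + 265) = 14833
D(9) = 8 x (14833 + 1854) = 133496
D(10) = 9 x (133496 + 14833) = 1334961
D(11) = 10 x (D(10) + D(9)) = 10 x (1334961 + 133496)

Final answer: D(11) = 14684570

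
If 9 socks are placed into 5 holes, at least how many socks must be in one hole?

By the pigeonhole principle: ceiling(9/5).

Final answer: 2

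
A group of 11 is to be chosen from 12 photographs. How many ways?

C(12,11) = 12!/(11! x 1!).

Final answer: \binom{12}{11} = 12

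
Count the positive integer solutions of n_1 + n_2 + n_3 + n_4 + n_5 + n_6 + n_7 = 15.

Substitute n'_i = n_i - 1 (so n'_i >= 0). Then sum n'_i = 15 - 7 = 8.
Stars and bars: C(8+7-1, 7-1) = C(14,6).

Final answer: C(14,6) = 3003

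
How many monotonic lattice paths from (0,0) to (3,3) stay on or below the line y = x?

Total monotonic paths to (3,3): C(6,3) = 20.
Reflecting each bad path at its first crossing gives a bijection with paths to (2,4): C(6,4) = 15.
Valid Dyck paths: 20 - 15.
(These counts are the Catalan numbers.)

Final answer: C_{3} = 5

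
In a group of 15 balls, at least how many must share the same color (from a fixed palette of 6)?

There are 6 possible values for color (from a fixed palette of 6). With 15 balls and 6 categories, by pigeonhole: ceiling(15/6).

Final answer: 3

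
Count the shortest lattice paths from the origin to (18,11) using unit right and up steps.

Each path has 18 right steps and 11 up steps in some order (29 steps total).
Choose which 11 of the 29 steps are up: C(29,11).

Final answer: C(29,11) = 34597290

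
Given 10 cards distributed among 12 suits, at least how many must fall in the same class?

By pigeonhole with 10 objects and 12 categories: ceiling(10/12).

Final answer: 1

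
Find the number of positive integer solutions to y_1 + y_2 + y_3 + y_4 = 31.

Substitute y'_i = y_i - 1 (so y'_i >= 0). Then sum y'_i = 31 - 4 = 27.
Stars and bars: C(27+4-1, 4-1) = C(30,3).

Final answer: C(30,3) = 4060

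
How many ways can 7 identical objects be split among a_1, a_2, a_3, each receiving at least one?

Substitute a'_i = a_i - 1 (so a'_i >= 0). Then sum a'_i = 7 - 3 = 4.
Stars and bars: C(4+3-1, 3-1) = C(6,2).

Final answer: C(6,2) = 15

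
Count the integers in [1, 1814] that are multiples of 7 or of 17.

Multiples of 7: 259. Multiples of 17: 106. Of both (lcm=119): 15.
By inclusion-exclusion: 259 + 106 - 15.

Final answer: 350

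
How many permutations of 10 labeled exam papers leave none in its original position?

D(n) = (n-1)(D(n-1) + D(n-2)), D(0)=1, D(1)=0.
D(2) = 1 x (0 + 1) = 1
D(3) = 2 x (1 + 0) = 2
D(4) = 3 x (2 + 1) = 9
D(5) = 4 x (9 + 2) = 44
D(6) = 5 x (44 + 9) = 265
D(7) = 6 x (265 + 44) = 1854
D(8) = 7 x (1854 + 265) = 14833
D(9) = 8 x (14833 + 1854) = 133496
D(10) = 9 x (D(9) + D(8)) = 9 x (133496 + 14833)

Final answer: D(10) = 1334961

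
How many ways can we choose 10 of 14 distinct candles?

C(14,10) = 14!/(10! x 4!).

Final answer: \binom{14}{10} = 1001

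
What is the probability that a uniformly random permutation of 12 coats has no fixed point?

D(n) = (n-1)(D(n-1) + D(n-2)), D(0)=1, D(1)=0.
Building up: D(2)=1, D(3)=2, D(4)=9, D(5)=44, D(6)=265, D(7)=1854, D(8)=14833, D(9)=133496, D(10)=1334961, D(11)=14684570, D(12)=176214841.
Total arrangements: 12! = 479001600.
Probability = D(12)/12! = 16019531/43545600.

Final answer: D(12)/12! = 176214841/479001600 = 0.367879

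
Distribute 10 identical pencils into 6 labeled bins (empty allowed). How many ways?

Stars and bars: C(n+k-1, k-1) = C(15,5).

Final answer: C(15,5) = 3003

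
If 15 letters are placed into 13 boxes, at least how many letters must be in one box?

By the pigeonhole principle: ceiling(15/13).

Final answer: 2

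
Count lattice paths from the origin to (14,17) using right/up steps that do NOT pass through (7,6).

Total paths to (14,17): C(31,17) = 265182525.
Paths through (7,6): C(13,6) x C(18,11) = 54609984.
Avoiding (7,6): 265182525 - 54609984.

Final answer: 210572541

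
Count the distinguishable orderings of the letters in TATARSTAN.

Letters (A:3, N:1, R:1, S:1, T:3). Total letters: 9.
Permutations = 9!/(3! x 3!).

Final answer: 10080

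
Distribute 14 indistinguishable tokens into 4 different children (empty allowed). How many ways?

Stars and bars: C(n+k-1, k-1) = C(17,3).

Final answer: C(17,3) = 680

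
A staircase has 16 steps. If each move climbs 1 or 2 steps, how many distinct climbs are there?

Condition on the final move: it is a 1-step (f(n-1) ways to get there) or a 2-step (f(n-2) ways), so f(n) = f(n-1) + f(n-2), with f(1)=1, f(2)=2.
Computing successive values: f(1)=1, f(2)=2, f(3)=3, f(4)=5, f(5)=8, f(6)=13, f(7)=21, f(8)=34, f(9)=55, f(10)=89, f(11)=144, f(12)=233, f(13)=377, f(14)=610, f(15)=987, f(16)=1597.

Final answer: 1597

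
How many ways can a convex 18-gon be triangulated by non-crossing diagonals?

This is counted by the nth Catalan number C_n. Here n = 18 - 2 = 16.
C_n = C(2n,n)/(n+1), so C_{16} = C(32,16)/17 = 601080390/17.

Final answer: C_{16} = 35357670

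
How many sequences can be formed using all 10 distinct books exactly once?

The number of ways to arrange 10 distinct objects is 10!.

Final answer: 10! = 3628800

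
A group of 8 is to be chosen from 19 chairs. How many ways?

C(19,8) = 19!/(8! x (19-8)!).

Final answer: C(19,8) = 75582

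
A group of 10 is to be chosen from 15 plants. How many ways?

C(15,10) = 15!/(10! x 5!).

Final answer: \binom{15}{10} = 3003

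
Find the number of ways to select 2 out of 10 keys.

C(10,2) = 10!/(2! x (10-2)!).

Final answer: C(10,2) = 45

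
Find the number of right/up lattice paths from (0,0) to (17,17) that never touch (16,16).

Total paths to (17,17): C(34,17) = 2333606220.
Paths through (16,16): C(32,16) x C(2,1) = 1202160780.
Avoiding (16,16): 2333606220 - 1202160780.

Final answer: 1131445440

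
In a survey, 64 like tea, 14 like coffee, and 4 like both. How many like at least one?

|A union B| = |A| + |B| - |A intersect B| = 64 + 14 - 4.

Final answer: 74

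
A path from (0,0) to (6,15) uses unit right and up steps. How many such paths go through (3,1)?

Paths (0,0)->(3,1): C(4,1) = 4.
Paths (3,1)->(6,15): C(17,14) = 680.
By multiplication principle: 4 x 680.

Final answer: 2720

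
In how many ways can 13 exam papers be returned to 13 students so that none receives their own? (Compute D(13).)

Use the recurrence D(n) = (n-1)(D(n-1) + D(n-2)) with D(0)=1, D(1)=0.
D(2) = 1 x (0 + 1) = 1
D(3) = 2 x (1 + 0) = 2
D(4) = 3 x (2 + 1) = 9
D(5) = 4 x (9 + 2) = 44
D(6) = 5 x (44 + 9) = 265
D(7) = 6 x (265 + 44) = 1854
D(8) = 7 x (1854 + 265) = 14833
D(9) = 8 x (14833 + 1854) = 133496
D(10) = 9 x (133496 + 14833) = 1334961
D(11) = 10 x (1334961 + 133496) = 14684570
D(12) = 11 x (14684570 + 1334961) = 176214841
D(13) = 12 x (D(12) + D(11)) = 12 x (176214841 + 14684570)

Final answer: D(13) = 2290792932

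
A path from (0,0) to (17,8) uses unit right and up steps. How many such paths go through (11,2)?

Paths (0,0)->(11,2): C(13,2) = 78.
Paths (11,2)->(17,8): C(12,6) = 924.
By multiplication principle: 78 x 924.

Final answer: 72072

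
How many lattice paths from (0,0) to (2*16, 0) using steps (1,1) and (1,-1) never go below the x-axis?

Total monotonic paths to (16,16): C(32,16) = 601080390.
By the reflection principle, paths that go above the diagonal number C(32,17) = 565722720.
Valid Dyck paths: 601080390 - 565722720.
(Check: C(32,16) - C(32,17) = C(32,16)/17, the Catalan number C_{16}.)

Final answer: C_{16} = 35357670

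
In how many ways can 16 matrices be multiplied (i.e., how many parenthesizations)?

The structures are counted by the Catalan number C_n. Here n = 16 - 1 = 15.
C_n = C(2n,n)/(n+1), so C_{15} = C(30,15)/16 = 155117520/16.

Final answer: C_{15} = 9694845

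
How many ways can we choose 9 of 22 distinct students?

C(22,9) = 22!/(9! x 13!).

Final answer: \binom{22}{9} = 497420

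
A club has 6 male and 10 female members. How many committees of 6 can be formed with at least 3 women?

Sum over valid woman counts:
C(10,3)C(6,3) = 2400
C(10,4)C(6,2) = 3150
C(10,5)C(6,1) = 1512
C(10,6)C(6,0) = 210
Total: 2400 + 3150 + 1512 + 210.

Final answer: 7272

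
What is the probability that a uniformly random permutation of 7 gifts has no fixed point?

Derangements satisfy D(n) = (n-1)(D(n-1) + D(n-2)), starting from D(0)=1, D(1)=0.
Building up: D(2)=1, D(3)=2, D(4)=9, D(5)=44, D(6)=265, D(7)=1854.
Total arrangements: 7! = 5040.
Probability = D(7)/7! = 103/280.

Final answer: D(7)/7! = 1854/5040 = 0.367857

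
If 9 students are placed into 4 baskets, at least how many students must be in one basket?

By the pigeonhole principle: ceiling(9/4).

Final answer: 3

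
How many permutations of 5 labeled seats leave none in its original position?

D(n) = (n-1)(D(n-1) + D(n-2)), D(0)=1, D(1)=0.
D(2) = 1 x (0 + 1) = 1
D(3) = 2 x (1 + 0) = 2
D(4) = 3 x (2 + 1) = 9
D(5) = 4 x (D(4) + D(3)) = 4 x (9 + 2)

Final answer: D(5) = 44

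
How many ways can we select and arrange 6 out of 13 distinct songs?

P(13,6) = 13!/(13-6)! = 13!/7!.

Final answer: P(13,6) = 1235520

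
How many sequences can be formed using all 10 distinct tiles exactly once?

The number of ways to arrange 10 distinct objects is 10!.

Final answer: 10! = 3628800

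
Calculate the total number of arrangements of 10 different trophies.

The number of ways to arrange 10 distinct objects is 10!.

Final answer: 10! = 3628800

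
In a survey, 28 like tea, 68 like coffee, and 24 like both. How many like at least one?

|A union B| = |A| + |B| - |A intersect B| = 28 + 68 - 24.

Final answer: 72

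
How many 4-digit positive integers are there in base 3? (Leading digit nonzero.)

These are the integers in [3^3, 3^4), so the count is 3^4 - 3^3 = 2 x 3^3.

Final answer: 54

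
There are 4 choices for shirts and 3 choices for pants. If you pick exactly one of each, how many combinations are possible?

By the multiplication principle: 4 x 3.

Final answer: 12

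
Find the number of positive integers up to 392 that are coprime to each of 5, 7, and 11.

|div by 5|=78, |div by 7|=56, |div by 11|=35.
|div by 5&7|=11, |div by 5&11|=7, |div by 7&11|=5, |div by all|=1.
By inclusion-exclusion, divisible by at least one: 78+56+35-11-7-5+1 = 147.
Not divisible by any: 392 - 147.

Final answer: 245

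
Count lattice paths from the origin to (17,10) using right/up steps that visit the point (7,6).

Paths (0,0)->(7,6): C(13,6) = 1716.
Paths (7,6)->(17,10): C(14,4) = 1001.
By multiplication principle: 1716 x 1001.

Final answer: 1717716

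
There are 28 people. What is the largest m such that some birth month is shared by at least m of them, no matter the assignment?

There are 12 possible values for birth month. With 28 people and 12 categories, by pigeonhole: ceiling(28/12).

Final answer: 3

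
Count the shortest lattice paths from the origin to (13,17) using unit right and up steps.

Each path has 13 right steps and 17 up steps in some order (30 steps total).
Choose which 17 of the 30 steps are up: C(30,17).

Final answer: C(30,17) = 119759850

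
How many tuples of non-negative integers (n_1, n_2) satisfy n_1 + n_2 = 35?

Stars and bars with 35 stars and 1 bars:
C(35+2-1, 2-1) = C(36,1).

Final answer: C(36,1) = 36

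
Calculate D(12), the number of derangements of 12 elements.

D(n) = (n-1)(D(n-1) + D(n-2)), D(0)=1, D(1)=0.
Building up: D(2)=1, D(3)=2, D(4)=9, D(5)=44, D(6)=265, D(7)=1854, D(8)=14833, D(9)=133496, D(10)=1334961, D(11)=14684570.
D(12) = 11 x (D(11) + D(10)) = 11 x (14684570 + 1334961).

Final answer: D(12) = 176214841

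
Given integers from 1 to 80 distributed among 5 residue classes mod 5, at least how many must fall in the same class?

By pigeonhole with 80 objects and 5 categories: ceiling(80/5).

Final answer: 16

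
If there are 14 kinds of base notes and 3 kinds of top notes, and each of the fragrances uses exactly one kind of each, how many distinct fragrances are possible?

By the multiplication principle: 14 x 3.

Final answer: 42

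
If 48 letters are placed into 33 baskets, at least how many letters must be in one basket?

By the pigeonhole principle: ceiling(48/33).

Final answer: 2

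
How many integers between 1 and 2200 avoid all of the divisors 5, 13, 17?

|div by 5|=440, |div by 13|=169, |div by 17|=129.
|div by 5&13|=33, |div by 5&17|=25, |div by 13&17|=9, |div by all|=1.
By inclusion-exclusion, divisible by at least one: 440+169+129-33-25-9+1 = 672.
Not divisible by any: 2200 - 672.

Final answer: 1528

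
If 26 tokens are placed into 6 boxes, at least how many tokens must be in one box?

By the pigeonhole principle: ceiling(26/6).

Final answer: 5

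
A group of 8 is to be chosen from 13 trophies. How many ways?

C(13,8) = 13!/(8! x 5!).

Final answer: \binom{13}{8} = 1287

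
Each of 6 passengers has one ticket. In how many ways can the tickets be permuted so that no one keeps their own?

D(n) = (n-1)(D(n-1) + D(n-2)), D(0)=1, D(1)=0.
D(2) = 1 x (0 + 1) = 1
D(3) = 2 x (1 + 0) = 2
D(4) = 3 x (2 + 1) = 9
D(5) = 4 x (9 + 2) = 44
D(6) = 5 x (D(5) + D(4)) = 5 x (44 + 9)

Final answer: D(6) = 265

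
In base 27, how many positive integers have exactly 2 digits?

These are the integers in [27^1, 27^2), so the count is 27^2 - 27^1 = 26 x 27^1.

Final answer: 702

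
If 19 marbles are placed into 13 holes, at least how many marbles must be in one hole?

By the pigeonhole principle: ceiling(19/13).

Final answer: 2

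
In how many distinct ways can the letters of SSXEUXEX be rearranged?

Letters (E:2, S:2, U:1, X:3). Total letters: 8.
Permutations = 8!/(3! x 2! x 2!).

Final answer: 1680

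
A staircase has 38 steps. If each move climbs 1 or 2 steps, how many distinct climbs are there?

Let f(n) be the number of climbs. Removing the last move (1 or 2 steps) gives f(n) = f(n-1) + f(n-2); base cases f(1)=1, f(2)=2.
Iterating the recurrence: f(1)=1, f(2)=2, f(3)=3, f(4)=5, f(5)=8, f(6)=13, f(7)=21, f(8)=34, f(9)=55, f(10)=89, f(11)=144, f(12)=233, f(13)=377, f(14)=610, f(15)=987, f(16)=1597, f(17)=2584, f(18)=4181, f(19)=6765, f(20)=10946, f(21)=17711, f(22)=28657, f(23)=46368, f(24)=75025, f(25)=121393, f(26)=196418, f(27)=317811, f(28)=514229, f(29)=832040, f(30)=1346269, f(31)=2178309, f(32)=3524578, f(33)=5702887, f(34)=9227465, f(35)=14930352, f(36)=24157817, f(37)=39088169, f(38)=63245986.

Final answer: 63245986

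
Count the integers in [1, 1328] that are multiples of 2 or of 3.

Multiples of 2: 664. Multiples of 3: 442. Of both (lcm=6): 221.
By inclusion-exclusion: 664 + 442 - 221.

Final answer: 885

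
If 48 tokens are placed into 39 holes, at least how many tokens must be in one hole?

By the pigeonhole principle: ceiling(48/39).

Final answer: 2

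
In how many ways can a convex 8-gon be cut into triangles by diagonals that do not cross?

This is a standard Catalan-number count: the answer is C_n. Here n = 8 - 2 = 6.
Using C_0 = 1 and C_(k+1) = C_k x 2(2k+1)/(k+2), build up term by term: C_1=1, C_2=2, C_3=5, C_4=14, C_5=42, C_6=132.

Final answer: C_{6} = 132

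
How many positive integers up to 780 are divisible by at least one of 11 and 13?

Multiples of 11: 70. Multiples of 13: 60. Of both (lcm=143): 5.
By inclusion-exclusion: 70 + 60 - 5.

Final answer: 125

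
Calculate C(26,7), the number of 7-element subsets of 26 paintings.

C(26,7) = 26!/(7! x 19!).

Final answer: \binom{26}{7} = 657800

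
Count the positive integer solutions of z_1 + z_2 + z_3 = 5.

Substitute z'_i = z_i - 1 (so z'_i >= 0). Then sum z'_i = 5 - 3 = 2.
Stars and bars: C(2+3-1, 3-1) = C(4,2).

Final answer: C(4,2) = 6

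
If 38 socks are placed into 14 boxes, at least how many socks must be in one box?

By the pigeonhole principle: ceiling(38/14).

Final answer: 3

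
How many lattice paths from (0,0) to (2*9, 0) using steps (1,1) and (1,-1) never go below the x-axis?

Total monotonic paths to (9,9): C(18,9) = 48620.
Paths that cross above y=x (reflection bijection): C(18,10) = 43758.
Valid Dyck paths: 48620 - 43758.
(Check: C(18,9) - C(18,10) = C(18,9)/10, the Catalan number C_{9}.)

Final answer: C_{9} = 4862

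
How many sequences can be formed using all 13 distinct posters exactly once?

The number of ways to arrange 13 distinct objects is 13!.

Final answer: 13! = 6227020800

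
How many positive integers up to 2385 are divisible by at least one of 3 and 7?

Multiples of 3: 795. Multiples of 7: 340. Of both (lcm=21): 113.
By inclusion-exclusion: 795 + 340 - 113.

Final answer: 1022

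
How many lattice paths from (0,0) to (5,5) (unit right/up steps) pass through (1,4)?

Paths (0,0)->(1,4): C(5,4) = 5.
Paths (1,4)->(5,5): C(5,1) = 5.
By multiplication principle: 5 x 5.

Final answer: 25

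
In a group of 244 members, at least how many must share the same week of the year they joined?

There are 52 possible values for week of the year they joined. With 244 members and 52 categories, by pigeonhole: ceiling(244/52).

Final answer: 5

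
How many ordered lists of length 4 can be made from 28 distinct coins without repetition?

P(28,4) = 28!/(28-4)! = 28!/24!.

Final answer: P(28,4) = 491400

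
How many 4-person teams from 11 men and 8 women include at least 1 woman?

Sum over valid woman counts:
C(8,1)C(11,3) = 1320
C(8,2)C(11,2) = 1540
C(8,3)C(11,1) = 616
C(8,4)C(11,0) = 70
Total: 1320 + 1540 + 616 + 70.

Final answer: 3546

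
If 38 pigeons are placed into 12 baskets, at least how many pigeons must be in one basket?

By the pigeonhole principle: ceiling(38/12).

Final answer: 4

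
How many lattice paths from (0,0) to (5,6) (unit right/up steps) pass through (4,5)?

Paths (0,0)->(4,5): C(9,5) = 126.
Paths (4,5)->(5,6): C(2,1) = 2.
By multiplication principle: 126 x 2.

Final answer: 252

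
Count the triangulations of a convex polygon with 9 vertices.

This is counted by the nth Catalan number C_n. Here n = 9 - 2 = 7.
C_n = C(2n,n)/(n+1), so C_{7} = C(14,7)/8 = 3432/8.

Final answer: C_{7} = 429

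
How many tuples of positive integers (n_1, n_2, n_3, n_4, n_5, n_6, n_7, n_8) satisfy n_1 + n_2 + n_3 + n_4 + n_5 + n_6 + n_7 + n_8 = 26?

Substitute n'_i = n_i - 1 (so n'_i >= 0). Then sum n'_i = 26 - 8 = 18.
Stars and bars: C(18+8-1, 8-1) = C(25,7).

Final answer: C(25,7) = 480700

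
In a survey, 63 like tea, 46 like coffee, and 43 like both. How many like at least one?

|A union B| = |A| + |B| - |A intersect B| = 63 + 46 - 43.

Final answer: 66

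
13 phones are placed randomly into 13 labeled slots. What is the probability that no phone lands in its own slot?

Use the recurrence D(n) = (n-1)(D(n-1) + D(n-2)) with D(0)=1, D(1)=0.
Building up: D(2)=1, D(3)=2, D(4)=9, D(5)=44, D(6)=265, D(7)=1854, D(8)=14833, D(9)=133496, D(10)=1334961, D(11)=14684570, D(12)=176214841, D(13)=2290792932.
Total arrangements: 13! = 6227020800.
Probability = D(13)/13! = 63633137/172972800.

Final answer: D(13)/13! = 2290792932/6227020800 = 0.367879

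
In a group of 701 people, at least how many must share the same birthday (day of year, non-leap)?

There are 365 possible values for birthday (day of year, non-leap). With 701 people and 365 categories, by pigeonhole: ceiling(701/365).

Final answer: 2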